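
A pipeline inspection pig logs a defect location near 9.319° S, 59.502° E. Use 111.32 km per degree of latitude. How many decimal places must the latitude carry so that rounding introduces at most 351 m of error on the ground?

One degree of latitude covers 111320 m.
Rounding to N decimal places gives at most 0.5 × 10⁻ᴺ degrees of error, i.e. 0.5 × 10⁻ᴺ × 111320 m.
Need 0.5 × 111320 × 10⁻ᴺ ≤ 351 → 10⁻ᴺ ≤ 6.306e-03, so N ≥ 2.20.
So 3 decimal places suffice (55.7 m); 2 would allow up to 557 m.

3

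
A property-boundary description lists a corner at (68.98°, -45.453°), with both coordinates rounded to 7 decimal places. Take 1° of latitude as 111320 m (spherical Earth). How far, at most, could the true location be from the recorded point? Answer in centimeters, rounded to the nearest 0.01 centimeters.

Rounding to 7 decimal places leaves each coordinate within ±5e-08° of the true value.
North–south component: 5e-08° × 111320 = 0.005566 m.
Longitude error → 5e-08 × 111320 × cos 68.98° = 5e-08 × 111320 × 0.3587 ≈ 0.00199649 m.
Worst case both components are at the extreme and orthogonal: √(0.005566² + 0.00199649²) ≈ 0.00591323 m.
That is 0.00591323 m = 0.59132 cm.

0.59 centimeters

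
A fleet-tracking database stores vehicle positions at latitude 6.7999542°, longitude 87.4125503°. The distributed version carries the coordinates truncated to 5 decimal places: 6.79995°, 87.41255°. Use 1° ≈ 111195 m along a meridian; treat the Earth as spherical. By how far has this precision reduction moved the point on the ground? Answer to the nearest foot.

The latitude changed by +0.0000042° and the longitude by +0.0000003°.
N–S: 0.0000042° × 111195 m/° = 0.467019 m.
East–west at this latitude: 0.0000003° × 111195 × cos 6.79995° ≈ 0.0000003 × 110413 = 0.0331238 m.
Hypotenuse of the two orthogonal shifts: √(0.467019² + 0.0331238²) = 0.468192 m.
Converting: 0.468192 m × 3.2808 ft/m ≈ 1.5361 ft.

2 feet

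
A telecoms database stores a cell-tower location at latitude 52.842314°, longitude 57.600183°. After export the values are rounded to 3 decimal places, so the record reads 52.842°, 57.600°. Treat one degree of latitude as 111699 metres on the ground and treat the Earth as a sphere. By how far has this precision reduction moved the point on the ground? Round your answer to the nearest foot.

Δlat = 52.842314 − 52.842 = +0.000314°; Δlon = 57.600183 − 57.600 = +0.000183°.
N–S: 0.000314° × 111699 m/° = 35.0735 m.
East–west at this latitude: 0.000183° × 111699 × cos 52.842° ≈ 0.000183 × 67467.9 = 12.3466 m.
Combined displacement = (35.0735² + 12.3466²)^½ ≈ 37.1832 m.
Converting: 37.1832 m × 3.2808 ft/m ≈ 121.99 ft.

122 feet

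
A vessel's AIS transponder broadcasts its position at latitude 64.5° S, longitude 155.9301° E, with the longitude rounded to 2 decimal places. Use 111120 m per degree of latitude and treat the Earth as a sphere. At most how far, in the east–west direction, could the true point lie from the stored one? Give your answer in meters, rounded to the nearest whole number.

239 meters

Rounding to 2 decimal places leaves the longitude within ±0.005° of the true value.
Parallels shrink by cos φ, so at 64.5° a degree of longitude is 111120 × 0.4305 ≈ 47838.4 m.
Maximum E–W displacement: 0.005 × 47838.4 = 239.192 m.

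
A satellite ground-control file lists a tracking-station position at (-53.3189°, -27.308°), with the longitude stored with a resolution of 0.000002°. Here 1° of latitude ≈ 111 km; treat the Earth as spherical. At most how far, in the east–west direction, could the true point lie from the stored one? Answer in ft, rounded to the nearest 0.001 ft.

0.218 ft

With a 0.000002° grid the true value lies within half a step, ±0.000002°/2 = ±1e-06°, of the stored one.
Parallels shrink by cos φ, so at 53.3189° a degree of longitude is 111000 × 0.5974 ≈ 66307 m.
Maximum E–W displacement: 1e-06 × 66307 = 0.066307 m.
In feet: 0.066307 m ÷ 0.3048 ≈ 0.21754 ft.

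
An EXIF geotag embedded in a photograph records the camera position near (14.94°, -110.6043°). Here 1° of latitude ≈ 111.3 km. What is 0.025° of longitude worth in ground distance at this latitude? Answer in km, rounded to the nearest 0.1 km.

2.7 km

0.025° of longitude at 14.94° is 0.025 × 111300 × cos 14.94° ≈ 0.025 × 107538 = 2688.44 m.
That is 2688.44 m = 2.6884 km.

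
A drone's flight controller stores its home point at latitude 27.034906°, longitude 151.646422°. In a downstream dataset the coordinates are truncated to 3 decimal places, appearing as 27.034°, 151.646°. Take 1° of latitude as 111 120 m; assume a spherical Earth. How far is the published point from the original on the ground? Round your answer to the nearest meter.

Δlat = 27.034906 − 27.034 = +0.000906°; Δlon = 151.646422 − 151.646 = +0.000422°.
N–S: 0.000906° × 111120 m/° = 100.675 m.
East–west at this latitude: 0.000422° × 111120 × cos 27.034° ≈ 0.000422 × 98978.7 = 41.769 m.
Distance: √(100.675² + 41.769²) ≈ 108.996 m.

109 meters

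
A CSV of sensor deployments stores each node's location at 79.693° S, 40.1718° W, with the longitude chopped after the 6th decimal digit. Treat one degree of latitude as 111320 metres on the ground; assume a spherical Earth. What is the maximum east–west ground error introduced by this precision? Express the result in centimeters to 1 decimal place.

Truncating at 6 decimal places can drop up to a full unit in the last place, so the longitude may be off by as much as 1e-06°.
Parallels shrink by cos φ, so at 79.693° a degree of longitude is 111320 × 0.1789 ≈ 19917.6 m.
East–west error: 1e-06° × 19917.6 m/° ≈ 0.0199176 m.
That is 0.0199176 m = 1.9918 cm.

2.0 centimeters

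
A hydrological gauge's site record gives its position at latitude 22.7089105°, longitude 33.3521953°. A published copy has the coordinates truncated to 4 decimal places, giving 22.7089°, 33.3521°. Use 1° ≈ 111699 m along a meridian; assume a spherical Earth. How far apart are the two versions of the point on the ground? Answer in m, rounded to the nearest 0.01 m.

The latitude changed by +0.0000105° and the longitude by +0.0000953°.
North–south shift: 0.0000105 × 111699 = 1.17284 m.
E–W at 22.7089°: 0.0000953° × 111699 × cos 22.7089° = 0.0000953 × 111699 × 0.9225 ≈ 9.8197 m.
Distance: √(1.17284² + 9.8197²) ≈ 9.88949 m.

9.89 m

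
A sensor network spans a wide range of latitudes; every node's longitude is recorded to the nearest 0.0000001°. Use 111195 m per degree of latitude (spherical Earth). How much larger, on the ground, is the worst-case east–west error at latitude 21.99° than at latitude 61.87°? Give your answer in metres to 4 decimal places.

Rounding to 7 decimal places leaves the longitude within ±5e-08° of the true value.
Error at 21.99° = 5e-08° × 111195 × cos 21.99° ≈ 0.0055597 × 0.9272 = 0.0051553 m.
Error at 61.87° = 5e-08° × 111195 × cos 61.87° ≈ 0.0055597 × 0.4715 = 0.0026213 m.
Difference: 0.0051553 − 0.0026213 = 0.002534 m.

0.0025 metres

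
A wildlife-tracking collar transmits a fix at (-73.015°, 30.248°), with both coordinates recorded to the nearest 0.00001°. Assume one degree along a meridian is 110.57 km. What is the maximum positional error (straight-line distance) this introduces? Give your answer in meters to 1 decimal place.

Rounding to 5 decimal places leaves each coordinate within ±5e-06° of the true value.
N–S: 5e-06° × 110570 m/° = 0.55285 m.
Longitude error → 5e-06 × 110570 × cos 73.015° = 5e-06 × 110570 × 0.2921 ≈ 0.161499 m.
The two errors are perpendicular, so the maximum displacement is √(0.55285² + 0.161499²) ≈ 0.575956 m.

0.6 meters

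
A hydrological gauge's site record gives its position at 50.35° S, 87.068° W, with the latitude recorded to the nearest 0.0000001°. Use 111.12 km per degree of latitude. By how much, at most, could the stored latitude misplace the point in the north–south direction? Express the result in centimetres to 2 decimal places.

0.56 centimetres

Rounding to 7 decimal places leaves the latitude within ±5e-08° of the true value.
So the N–S error is at most 5e-08 × 111120 = 0.005556 m.
That is 0.005556 m = 0.5556 cm.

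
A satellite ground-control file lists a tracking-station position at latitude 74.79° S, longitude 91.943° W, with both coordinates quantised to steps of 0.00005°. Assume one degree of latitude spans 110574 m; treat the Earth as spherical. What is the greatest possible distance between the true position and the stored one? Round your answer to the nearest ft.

9 ft

With a 0.00005° grid the true value lies within half a step, ±0.00005°/2 = ±2.5e-05°, of the stored one.
Latitude error → 2.5e-05 × 110574 = 2.76435 m along the meridian.
East–west component at 74.79°: 2.5e-05° × 110574 × cos 74.79° ≈ 2.5e-05 × 29009.9 ≈ 0.725248 m.
Combining orthogonally: (2.76435² + 0.725248²)^½ ≈ 2.8579 m.
In feet: 2.8579 m ÷ 0.3048 ≈ 9.3763 ft.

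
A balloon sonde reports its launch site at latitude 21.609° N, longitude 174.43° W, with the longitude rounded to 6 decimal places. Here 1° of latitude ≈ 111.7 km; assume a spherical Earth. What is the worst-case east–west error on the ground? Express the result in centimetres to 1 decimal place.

Rounding to 6 decimal places leaves the longitude within ±5e-07° of the true value.
One degree of longitude at 21.609° is 111700 × cos 21.609° ≈ 111700 × 0.9297 = 103850 m.
East–west error: 5e-07° × 103850 m/° ≈ 0.0519248 m.
That is 0.0519248 m = 5.1925 cm.

5.2 centimetres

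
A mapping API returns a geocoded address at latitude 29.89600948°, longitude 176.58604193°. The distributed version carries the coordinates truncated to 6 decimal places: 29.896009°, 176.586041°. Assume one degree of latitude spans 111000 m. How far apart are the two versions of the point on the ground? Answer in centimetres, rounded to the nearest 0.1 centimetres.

The latitude changed by +0.00000048° and the longitude by +0.00000093°.
North–south shift: 0.00000048 × 111000 = 0.05328 m.
East–west at this latitude: 0.00000093° × 111000 × cos 29.896° ≈ 0.00000093 × 96229.4 = 0.0894933 m.
Combined displacement = (0.05328² + 0.0894933²)^½ ≈ 0.104153 m.
That is 0.104153 m = 10.415 cm.

10.4 centimetres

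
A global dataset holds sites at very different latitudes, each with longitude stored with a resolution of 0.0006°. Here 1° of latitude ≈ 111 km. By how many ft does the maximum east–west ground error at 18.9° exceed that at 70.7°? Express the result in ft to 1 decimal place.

With a 0.0006° grid the true value lies within half a step, ±0.0006°/2 = ±0.0003°, of the stored one.
Error at 18.9° = 0.0003° × 111000 × cos 18.9° ≈ 33.3 × 0.9461 = 31.505 m.
Error at 70.7° = 0.0003° × 111000 × cos 70.7° ≈ 33.3 × 0.3305 = 11.006 m.
So the lower-latitude error exceeds the higher by 31.505 − 11.006 = 20.499 m.
In feet: 20.4985 m ÷ 0.3048 ≈ 67.252 ft.

67.3 ft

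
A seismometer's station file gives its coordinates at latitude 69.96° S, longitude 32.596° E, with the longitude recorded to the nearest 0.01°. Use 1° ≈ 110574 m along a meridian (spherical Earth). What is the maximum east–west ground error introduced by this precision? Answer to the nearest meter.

189 meters

Rounding to 2 decimal places leaves the longitude within ±0.005° of the true value.
Parallels shrink by cos φ, so at 69.96° a degree of longitude is 110574 × 0.3427 ≈ 37891.1 m.
Maximum E–W displacement: 0.005 × 37891.1 = 189.455 m.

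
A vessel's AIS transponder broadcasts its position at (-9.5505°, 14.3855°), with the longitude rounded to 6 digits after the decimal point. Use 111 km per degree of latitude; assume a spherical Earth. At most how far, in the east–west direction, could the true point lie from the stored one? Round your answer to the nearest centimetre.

5 centimetres

Rounding to 6 decimal places leaves the longitude within ±5e-07° of the true value.
One degree of longitude at 9.5505° is 111000 × cos 9.5505° ≈ 111000 × 0.9861 = 109462 m.
So at most 5e-07° × 109462 ≈ 0.0547308 m east–west.
That is 0.0547308 m = 5.4731 cm.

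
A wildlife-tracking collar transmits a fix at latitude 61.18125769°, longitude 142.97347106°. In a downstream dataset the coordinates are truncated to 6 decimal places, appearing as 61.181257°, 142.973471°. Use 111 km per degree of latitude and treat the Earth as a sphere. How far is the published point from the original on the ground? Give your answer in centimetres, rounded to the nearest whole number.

8 centimetres

Δlat = 61.18125769 − 61.181257 = +0.00000069°; Δlon = 142.97347106 − 142.973471 = +0.00000006°.
N–S: 0.00000069° × 111000 m/° = 0.07659 m.
East–west at this latitude: 0.00000006° × 111000 × cos 61.1813° ≈ 0.00000006 × 53506.5 = 0.00321039 m.
Hypotenuse of the two orthogonal shifts: √(0.07659² + 0.00321039²) = 0.0766573 m.
That is 0.0766573 m = 7.6657 cm.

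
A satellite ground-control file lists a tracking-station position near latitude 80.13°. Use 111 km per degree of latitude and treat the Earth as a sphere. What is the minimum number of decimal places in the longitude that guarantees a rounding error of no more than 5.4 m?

4 decimal places

At 80.13° one degree of longitude covers 111000 × cos 80.13° ≈ 111000 × 0.1714 ≈ 19026.9 m.
N decimal places → at most half a unit in the last place, 0.5 × 10⁻ᴺ° = 19026.9/2 × 10⁻ᴺ m.
Need 0.5 × 19026.9 × 10⁻ᴺ ≤ 5.4 → 10⁻ᴺ ≤ 5.676e-04, so N ≥ 3.25.
At 3 places the error can reach 9.51 m, but 4 places keeps it to 0.951 m.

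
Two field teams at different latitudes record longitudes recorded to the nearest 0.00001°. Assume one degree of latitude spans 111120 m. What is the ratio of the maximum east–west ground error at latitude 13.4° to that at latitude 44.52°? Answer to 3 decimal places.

Rounding to 5 decimal places leaves the longitude within ±5e-06° of the true value.
At 13.4°: 5e-06° × 111120 × cos 13.4° = 5e-06 × 111120 × 0.9728 ≈ 0.54047 m.
Error at 44.52° = 5e-06° × 111120 × cos 44.52° ≈ 0.5556 × 0.7130 = 0.39615 m.
The ratio reduces to cos 13.4° / cos 44.52° = 0.9728/0.7130 ≈ 1.3643.

1.364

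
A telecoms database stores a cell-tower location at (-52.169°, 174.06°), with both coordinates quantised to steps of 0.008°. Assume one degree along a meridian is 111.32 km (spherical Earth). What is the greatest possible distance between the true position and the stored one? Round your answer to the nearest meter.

With a 0.008° grid the true value lies within half a step, ±0.008°/2 = ±0.004°, of the stored one.
North–south component: 0.004° × 111320 = 445.28 m.
E–W at 52.169°: 0.004° × 111320 × cos 52.169° = 0.004 × 111320 × 0.6133 ≈ 273.106 m.
Worst case both components are at the extreme and orthogonal: √(445.28² + 273.106²) ≈ 522.361 m.

522 meters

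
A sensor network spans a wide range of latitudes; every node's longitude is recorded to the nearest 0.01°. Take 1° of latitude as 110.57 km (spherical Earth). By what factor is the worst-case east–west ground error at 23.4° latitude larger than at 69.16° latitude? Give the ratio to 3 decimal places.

Rounding to 2 decimal places leaves the longitude within ±0.005° of the true value.
At 23.4°: 0.005° × 110570 × cos 23.4° = 0.005 × 110570 × 0.9178 ≈ 507.38 m.
Error at 69.16° = 0.005° × 110570 × cos 69.16° ≈ 552.85 × 0.3558 = 196.68 m.
Ratio: 507.38 / 196.68 = cos 23.4° / cos 69.16° ≈ 2.5797.

2.580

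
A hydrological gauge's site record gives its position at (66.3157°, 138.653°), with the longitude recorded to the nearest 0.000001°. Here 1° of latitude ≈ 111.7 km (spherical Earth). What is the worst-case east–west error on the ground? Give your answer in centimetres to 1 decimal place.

2.2 centimetres

Rounding to 6 decimal places leaves the longitude within ±5e-07° of the true value.
Parallels shrink by cos φ, so at 66.3157° a degree of longitude is 111700 × 0.4017 ≈ 44869.5 m.
So at most 5e-07° × 44869.5 ≈ 0.0224348 m east–west.
That is 0.0224348 m = 2.2435 cm.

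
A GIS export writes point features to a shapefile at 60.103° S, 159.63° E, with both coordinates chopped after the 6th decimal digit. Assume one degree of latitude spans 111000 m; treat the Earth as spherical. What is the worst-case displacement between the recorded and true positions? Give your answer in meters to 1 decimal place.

Truncating at 6 decimal places can drop up to a full unit in the last place, so each coordinate may be off by as much as 1e-06°.
North–south component: 1e-06° × 111000 = 0.111 m.
East–west component at 60.103°: 1e-06° × 111000 × cos 60.103° ≈ 1e-06 × 55327.1 ≈ 0.0553271 m.
Worst case both components are at the extreme and orthogonal: √(0.111² + 0.0553271²) ≈ 0.124025 m.

0.1 meters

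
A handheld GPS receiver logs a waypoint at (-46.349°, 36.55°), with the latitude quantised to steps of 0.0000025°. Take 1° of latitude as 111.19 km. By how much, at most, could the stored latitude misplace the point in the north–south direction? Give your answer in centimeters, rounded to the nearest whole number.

With a 0.0000025° grid the true value lies within half a step, ±0.0000025°/2 = ±1.25e-06°, of the stored one.
Along the meridian that is 1.25e-06° × 111190 m/° = 0.138987 m.
That is 0.138987 m = 13.899 cm.

14 centimeters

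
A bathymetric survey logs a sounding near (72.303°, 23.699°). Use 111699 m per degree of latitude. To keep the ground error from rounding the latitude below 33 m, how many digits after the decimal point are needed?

One degree of latitude covers 111699 m.
N decimal places → at most half a unit in the last place, 0.5 × 10⁻ᴺ° = 111699/2 × 10⁻ᴺ m.
Need 0.5 × 111699 × 10⁻ᴺ ≤ 33 → 10⁻ᴺ ≤ 5.909e-04, so N ≥ 3.23.
At 3 places the error can reach 55.8 m, but 4 places keeps it to 5.58 m.

4 decimal places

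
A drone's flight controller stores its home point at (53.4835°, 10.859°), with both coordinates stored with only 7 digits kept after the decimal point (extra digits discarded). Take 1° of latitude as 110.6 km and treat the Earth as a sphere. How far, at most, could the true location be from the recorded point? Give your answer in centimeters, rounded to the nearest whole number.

1 centimeters

Truncating at 7 decimal places can drop up to a full unit in the last place, so each coordinate may be off by as much as 1e-07°.
Latitude error → 1e-07 × 110600 = 0.01106 m along the meridian.
Longitude error → 1e-07 × 110600 × cos 53.4835° = 1e-07 × 110600 × 0.5951 ≈ 0.0065813 m.
The two errors are perpendicular, so the maximum displacement is √(0.01106² + 0.0065813²) ≈ 0.01287 m.
That is 0.01287 m = 1.287 cm.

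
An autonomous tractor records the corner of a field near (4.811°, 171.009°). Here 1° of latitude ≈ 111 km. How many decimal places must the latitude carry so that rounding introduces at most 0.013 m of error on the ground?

One degree of latitude covers 111000 m.
With N decimal places the half-ulp bound is 0.5·10⁻ᴺ°, or 0.5·10⁻ᴺ × 111000 m on the ground.
Setting 55500 × 10⁻ᴺ ≤ 0.013 gives 10ᴺ ≥ 4.269e+06, i.e. N ≥ 6.63.
N = 6 would give 0.0555 m (too coarse); N = 7 gives 0.00555 m ≤ 0.013 m.

7 decimal places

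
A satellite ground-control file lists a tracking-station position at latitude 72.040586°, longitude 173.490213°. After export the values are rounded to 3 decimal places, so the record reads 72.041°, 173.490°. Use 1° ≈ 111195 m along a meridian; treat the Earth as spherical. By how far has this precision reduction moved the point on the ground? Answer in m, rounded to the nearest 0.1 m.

The latitude changed by -0.000414° and the longitude by +0.000213°.
North–south shift: -0.000414 × 111195 = -46.0347 m.
East–west at this latitude: 0.000213° × 111195 × cos 72.041° ≈ 0.000213 × 34285.5 = 7.3028 m.
Combined displacement = (46.0347² + 7.3028²)^½ ≈ 46.6104 m.

46.6 m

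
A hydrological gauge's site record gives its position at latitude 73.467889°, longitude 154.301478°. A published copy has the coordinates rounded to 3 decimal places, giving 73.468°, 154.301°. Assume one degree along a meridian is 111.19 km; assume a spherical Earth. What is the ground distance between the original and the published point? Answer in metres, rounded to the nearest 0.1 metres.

19.5 metres

The latitude changed by -0.000111° and the longitude by +0.000478°.
North–south shift: -0.000111 × 111190 = -12.3421 m.
E–W at 73.468°: 0.000478° × 111190 × cos 73.468° = 0.000478 × 111190 × 0.2846 ≈ 15.1235 m.
Hypotenuse of the two orthogonal shifts: √(12.3421² + 15.1235²) = 19.5205 m.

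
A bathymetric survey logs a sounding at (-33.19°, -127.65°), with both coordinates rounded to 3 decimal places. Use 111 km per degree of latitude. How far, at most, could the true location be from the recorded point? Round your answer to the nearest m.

72 m

Rounding to 3 decimal places leaves each coordinate within ±0.0005° of the true value.
Latitude error → 0.0005 × 111000 = 55.5 m along the meridian.
Longitude error → 0.0005 × 111000 × cos 33.19° = 0.0005 × 111000 × 0.8369 ≈ 46.4457 m.
The two errors are perpendicular, so the maximum displacement is √(55.5² + 46.4457²) ≈ 72.3703 m.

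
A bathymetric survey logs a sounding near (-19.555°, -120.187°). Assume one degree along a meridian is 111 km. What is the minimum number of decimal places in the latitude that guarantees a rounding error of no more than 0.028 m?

7 decimal places

One degree of latitude covers 111000 m.
Rounding to N decimal places gives at most 0.5 × 10⁻ᴺ degrees of error, i.e. 0.5 × 10⁻ᴺ × 111000 m.
Need 0.5 × 111000 × 10⁻ᴺ ≤ 0.028 → 10⁻ᴺ ≤ 5.045e-07, so N ≥ 6.30.
N = 6 would give 0.0555 m (too coarse); N = 7 gives 0.00555 m ≤ 0.028 m.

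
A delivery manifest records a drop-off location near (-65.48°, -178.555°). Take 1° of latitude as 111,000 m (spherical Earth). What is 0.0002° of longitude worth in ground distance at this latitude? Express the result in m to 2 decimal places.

At 65.48° a degree of longitude is 111000 × cos 65.48° ≈ 46066.2 m, so 0.0002° corresponds to 9.21324 m.

9.21 m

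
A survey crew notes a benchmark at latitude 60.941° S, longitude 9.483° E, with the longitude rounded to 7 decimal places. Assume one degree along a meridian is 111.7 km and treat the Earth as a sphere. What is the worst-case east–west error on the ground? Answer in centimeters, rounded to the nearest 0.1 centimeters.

Rounding to 7 decimal places leaves the longitude within ±5e-08° of the true value.
One degree of longitude at 60.941° is 111700 × cos 60.941° ≈ 111700 × 0.4857 = 54253.8 m.
So at most 5e-08° × 54253.8 ≈ 0.00271269 m east–west.
That is 0.00271269 m = 0.27127 cm.

0.3 centimeters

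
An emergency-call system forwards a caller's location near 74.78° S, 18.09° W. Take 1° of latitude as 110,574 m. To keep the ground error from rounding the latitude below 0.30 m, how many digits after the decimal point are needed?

One degree of latitude covers 110574 m.
Rounding to N decimal places gives at most 0.5 × 10⁻ᴺ degrees of error, i.e. 0.5 × 10⁻ᴺ × 110574 m.
Setting 55287 × 10⁻ᴺ ≤ 0.30 gives 10ᴺ ≥ 1.843e+05, i.e. N ≥ 5.27.
N = 5 would give 0.553 m (too coarse); N = 6 gives 0.0553 m ≤ 0.30 m.

6 decimal places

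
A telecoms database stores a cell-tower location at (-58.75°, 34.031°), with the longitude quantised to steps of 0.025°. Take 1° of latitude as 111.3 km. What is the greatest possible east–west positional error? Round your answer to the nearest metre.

722 metres

With a 0.025° grid the true value lies within half a step, ±0.025°/2 = ±0.0125°, of the stored one.
At latitude 58.75° a degree of longitude spans 111300 m × cos 58.75° = 111300 × 0.5188 ≈ 57739.5 m.
East–west error: 0.0125° × 57739.5 m/° ≈ 721.743 m.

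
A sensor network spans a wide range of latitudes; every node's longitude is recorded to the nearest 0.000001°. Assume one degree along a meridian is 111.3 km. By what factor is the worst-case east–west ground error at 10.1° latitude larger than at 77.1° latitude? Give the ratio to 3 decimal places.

Rounding to 6 decimal places leaves the longitude within ±5e-07° of the true value.
At 10.1°: 5e-07° × 111300 × cos 10.1° = 5e-07 × 111300 × 0.9845 ≈ 0.054788 m.
At 77.1°: 5e-07° × 111300 × cos 77.1° = 5e-07 × 111300 × 0.2233 ≈ 0.012424 m.
Ratio: 0.054788 / 0.012424 = cos 10.1° / cos 77.1° ≈ 4.4099.

4.410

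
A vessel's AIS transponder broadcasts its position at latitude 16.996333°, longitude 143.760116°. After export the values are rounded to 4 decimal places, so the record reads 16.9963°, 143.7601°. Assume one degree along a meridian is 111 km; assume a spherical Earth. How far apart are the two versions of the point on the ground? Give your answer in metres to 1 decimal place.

Δlat = 16.996333 − 16.9963 = +0.000033°; Δlon = 143.760116 − 143.7601 = +0.000016°.
N–S: 0.000033° × 111000 m/° = 3.663 m.
East–west at this latitude: 0.000016° × 111000 × cos 16.9963° ≈ 0.000016 × 106152 = 1.69843 m.
Distance: √(3.663² + 1.69843²) ≈ 4.0376 m.

4.0 metres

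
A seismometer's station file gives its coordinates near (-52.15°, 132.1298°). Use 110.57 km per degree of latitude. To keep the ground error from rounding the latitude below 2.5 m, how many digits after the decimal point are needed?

One degree of latitude covers 110570 m.
With N decimal places the half-ulp bound is 0.5·10⁻ᴺ°, or 0.5·10⁻ᴺ × 110570 m on the ground.
Need 0.5 × 110570 × 10⁻ᴺ ≤ 2.5 → 10⁻ᴺ ≤ 4.522e-05, so N ≥ 4.34.
So 5 decimal places suffice (0.553 m); 4 would allow up to 5.53 m.

5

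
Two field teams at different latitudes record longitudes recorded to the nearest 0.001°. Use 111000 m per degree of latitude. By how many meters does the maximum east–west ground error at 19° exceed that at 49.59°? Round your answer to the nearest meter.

Rounding to 3 decimal places leaves the longitude within ±0.0005° of the true value.
Error at 19° = 0.0005° × 111000 × cos 19° ≈ 55.5 × 0.9455 = 52.476 m.
At 49.59°: 0.0005° × 111000 × cos 49.59° = 0.0005 × 111000 × 0.6483 ≈ 35.978 m.
So the lower-latitude error exceeds the higher by 52.476 − 35.978 = 16.498 m.

16 meters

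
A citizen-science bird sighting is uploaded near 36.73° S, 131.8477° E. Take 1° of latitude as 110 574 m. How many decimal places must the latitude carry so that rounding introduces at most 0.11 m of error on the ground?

One degree of latitude covers 110574 m.
With N decimal places the half-ulp bound is 0.5·10⁻ᴺ°, or 0.5·10⁻ᴺ × 110574 m on the ground.
Need 0.5 × 110574 × 10⁻ᴺ ≤ 0.11 → 10⁻ᴺ ≤ 1.990e-06, so N ≥ 5.70.
So 6 decimal places suffice (0.0553 m); 5 would allow up to 0.553 m.

6 decimal places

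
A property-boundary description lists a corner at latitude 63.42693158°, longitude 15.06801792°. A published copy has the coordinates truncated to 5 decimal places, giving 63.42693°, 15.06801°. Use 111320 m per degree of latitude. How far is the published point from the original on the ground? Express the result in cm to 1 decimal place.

43.2 cm

Δlat = 63.42693158 − 63.42693 = +0.00000158°; Δlon = 15.06801792 − 15.06801 = +0.00000792°.
North–south shift: 0.00000158 × 111320 = 0.175886 m.
E–W at 63.4269°: 0.00000792° × 111320 × cos 63.4269° = 0.00000792 × 111320 × 0.4473 ≈ 0.394398 m.
Combined displacement = (0.175886² + 0.394398²)^½ ≈ 0.43184 m.
That is 0.43184 m = 43.184 cm.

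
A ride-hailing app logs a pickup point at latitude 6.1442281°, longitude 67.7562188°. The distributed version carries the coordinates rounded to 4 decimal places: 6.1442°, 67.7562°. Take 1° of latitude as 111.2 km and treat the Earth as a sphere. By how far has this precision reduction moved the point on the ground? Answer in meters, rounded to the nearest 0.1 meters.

The latitude changed by +0.0000281° and the longitude by +0.0000188°.
N–S: 0.0000281° × 111200 m/° = 3.12472 m.
E–W at 6.1442°: 0.0000188° × 111200 × cos 6.1442° = 0.0000188 × 111200 × 0.9943 ≈ 2.07855 m.
Hypotenuse of the two orthogonal shifts: √(3.12472² + 2.07855²) = 3.7529 m.

3.8 meters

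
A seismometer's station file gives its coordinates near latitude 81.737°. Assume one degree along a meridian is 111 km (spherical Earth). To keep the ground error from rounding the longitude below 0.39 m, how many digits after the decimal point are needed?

5 decimal places

At 81.737° one degree of longitude covers 111000 × cos 81.737° ≈ 111000 × 0.1437 ≈ 15952.6 m.
Rounding to N decimal places gives at most 0.5 × 10⁻ᴺ degrees of error, i.e. 0.5 × 10⁻ᴺ × 15952.6 m.
Need 0.5 × 15952.6 × 10⁻ᴺ ≤ 0.39 → 10⁻ᴺ ≤ 4.889e-05, so N ≥ 4.31.
At 4 places the error can reach 0.798 m, but 5 places keeps it to 0.0798 m.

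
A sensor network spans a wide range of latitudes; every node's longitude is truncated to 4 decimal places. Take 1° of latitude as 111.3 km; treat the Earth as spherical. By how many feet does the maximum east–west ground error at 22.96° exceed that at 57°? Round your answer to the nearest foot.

Truncating at 4 decimal places can drop up to a full unit in the last place, so the longitude may be off by as much as 0.0001°.
Error at 22.96° = 0.0001° × 111300 × cos 22.96° ≈ 11.13 × 0.9208 = 10.248 m.
At 57°: 0.0001° × 111300 × cos 57° = 0.0001 × 111300 × 0.5446 ≈ 6.0618 m.
Difference: 10.248 − 6.0618 = 4.1864 m.
In feet: 4.18642 m ÷ 0.3048 ≈ 13.735 ft.

14 feet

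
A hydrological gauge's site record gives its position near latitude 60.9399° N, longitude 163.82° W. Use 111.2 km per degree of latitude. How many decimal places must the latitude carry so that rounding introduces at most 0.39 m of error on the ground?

One degree of latitude covers 111200 m.
Rounding to N decimal places gives at most 0.5 × 10⁻ᴺ degrees of error, i.e. 0.5 × 10⁻ᴺ × 111200 m.
Setting 55600 × 10⁻ᴺ ≤ 0.39 gives 10ᴺ ≥ 1.426e+05, i.e. N ≥ 5.15.
So 6 decimal places suffice (0.0556 m); 5 would allow up to 0.556 m.

6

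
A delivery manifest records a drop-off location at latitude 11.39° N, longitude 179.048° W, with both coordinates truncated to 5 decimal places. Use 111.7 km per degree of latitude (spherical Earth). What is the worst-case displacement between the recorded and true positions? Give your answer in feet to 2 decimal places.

5.13 feet

Truncating at 5 decimal places can drop up to a full unit in the last place, so each coordinate may be off by as much as 1e-05°.
North–south component: 1e-05° × 111700 = 1.117 m.
E–W at 11.39°: 1e-05° × 111700 × cos 11.39° = 1e-05 × 111700 × 0.9803 ≈ 1.095 m.
The two errors are perpendicular, so the maximum displacement is √(1.117² + 1.095²) ≈ 1.5642 m.
In feet: 1.5642 m ÷ 0.3048 ≈ 5.1319 ft.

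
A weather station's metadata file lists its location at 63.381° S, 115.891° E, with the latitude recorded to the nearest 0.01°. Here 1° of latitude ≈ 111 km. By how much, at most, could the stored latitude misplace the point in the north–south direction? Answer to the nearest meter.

Rounding to 2 decimal places leaves the latitude within ±0.005° of the true value.
So the N–S error is at most 0.005 × 111000 = 555 m.

555 meters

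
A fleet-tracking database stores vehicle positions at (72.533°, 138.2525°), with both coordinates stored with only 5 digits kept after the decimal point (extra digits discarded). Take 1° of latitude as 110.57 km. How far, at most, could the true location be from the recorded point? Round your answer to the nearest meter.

1 meters

Truncating at 5 decimal places can drop up to a full unit in the last place, so each coordinate may be off by as much as 1e-05°.
N–S: 1e-05° × 110570 m/° = 1.1057 m.
E–W at 72.533°: 1e-05° × 110570 × cos 72.533° = 1e-05 × 110570 × 0.3002 ≈ 0.331883 m.
Combining orthogonally: (1.1057² + 0.331883²)^½ ≈ 1.15443 m.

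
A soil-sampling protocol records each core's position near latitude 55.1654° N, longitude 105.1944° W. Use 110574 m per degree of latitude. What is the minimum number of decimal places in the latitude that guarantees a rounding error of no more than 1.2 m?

One degree of latitude covers 110574 m.
Rounding to N decimal places gives at most 0.5 × 10⁻ᴺ degrees of error, i.e. 0.5 × 10⁻ᴺ × 110574 m.
Need 0.5 × 110574 × 10⁻ᴺ ≤ 1.2 → 10⁻ᴺ ≤ 2.170e-05, so N ≥ 4.66.
N = 4 would give 5.53 m (too coarse); N = 5 gives 0.553 m ≤ 1.2 m.

5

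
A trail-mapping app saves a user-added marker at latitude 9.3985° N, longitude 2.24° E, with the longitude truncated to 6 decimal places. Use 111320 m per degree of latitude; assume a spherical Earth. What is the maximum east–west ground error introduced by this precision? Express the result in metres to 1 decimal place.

Truncating at 6 decimal places can drop up to a full unit in the last place, so the longitude may be off by as much as 1e-06°.
Parallels shrink by cos φ, so at 9.3985° a degree of longitude is 111320 × 0.9866 ≈ 109826 m.
So at most 1e-06° × 109826 ≈ 0.109826 m east–west.

0.1 metres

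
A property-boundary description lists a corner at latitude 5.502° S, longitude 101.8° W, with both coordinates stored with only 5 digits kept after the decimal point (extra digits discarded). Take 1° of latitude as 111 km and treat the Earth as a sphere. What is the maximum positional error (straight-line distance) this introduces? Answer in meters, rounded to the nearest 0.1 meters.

1.6 meters

Truncating at 5 decimal places can drop up to a full unit in the last place, so each coordinate may be off by as much as 1e-05°.
North–south component: 1e-05° × 111000 = 1.11 m.
Longitude error → 1e-05 × 111000 × cos 5.502° = 1e-05 × 111000 × 0.9954 ≈ 1.10489 m.
Combining orthogonally: (1.11² + 1.10489²)^½ ≈ 1.56617 m.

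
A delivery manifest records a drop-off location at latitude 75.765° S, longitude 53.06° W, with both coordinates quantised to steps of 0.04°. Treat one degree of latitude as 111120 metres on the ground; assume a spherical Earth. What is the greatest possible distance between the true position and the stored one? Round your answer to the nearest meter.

2289 meters

With a 0.04° grid the true value lies within half a step, ±0.04°/2 = ±0.02°, of the stored one.
N–S: 0.02° × 111120 m/° = 2222.4 m.
Longitude error → 0.02 × 111120 × cos 75.765° = 0.02 × 111120 × 0.2459 ≈ 546.487 m.
The two errors are perpendicular, so the maximum displacement is √(2222.4² + 546.487²) ≈ 2288.6 m.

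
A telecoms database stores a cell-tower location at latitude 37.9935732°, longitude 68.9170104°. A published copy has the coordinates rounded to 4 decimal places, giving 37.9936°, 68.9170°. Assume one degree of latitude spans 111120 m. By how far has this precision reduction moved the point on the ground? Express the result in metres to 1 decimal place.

3.1 metres

Δlat = 37.9935732 − 37.9936 = -0.0000268°; Δlon = 68.9170104 − 68.9170 = +0.0000104°.
North–south shift: -0.0000268 × 111120 = -2.97802 m.
East–west at this latitude: 0.0000104° × 111120 × cos 37.9936° ≈ 0.0000104 × 87571.4 = 0.910743 m.
Hypotenuse of the two orthogonal shifts: √(2.97802² + 0.910743²) = 3.11417 m.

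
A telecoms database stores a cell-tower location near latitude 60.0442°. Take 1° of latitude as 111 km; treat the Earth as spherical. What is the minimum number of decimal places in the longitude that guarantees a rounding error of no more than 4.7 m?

4 decimal places

At 60.0442° one degree of longitude covers 111000 × cos 60.0442° ≈ 111000 × 0.4993 ≈ 55425.8 m.
With N decimal places the half-ulp bound is 0.5·10⁻ᴺ°, or 0.5·10⁻ᴺ × 55425.8 m on the ground.
Setting 27712.9 × 10⁻ᴺ ≤ 4.7 gives 10ᴺ ≥ 5896, i.e. N ≥ 3.77.
N = 3 would give 27.7 m (too coarse); N = 4 gives 2.77 m ≤ 4.7 m.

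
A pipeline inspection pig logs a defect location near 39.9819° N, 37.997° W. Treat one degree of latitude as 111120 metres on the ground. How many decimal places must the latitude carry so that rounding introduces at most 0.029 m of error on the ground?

7

One degree of latitude covers 111120 m.
Rounding to N decimal places gives at most 0.5 × 10⁻ᴺ degrees of error, i.e. 0.5 × 10⁻ᴺ × 111120 m.
Setting 55560 × 10⁻ᴺ ≤ 0.029 gives 10ᴺ ≥ 1.916e+06, i.e. N ≥ 6.28.
So 7 decimal places suffice (0.00556 m); 6 would allow up to 0.0556 m.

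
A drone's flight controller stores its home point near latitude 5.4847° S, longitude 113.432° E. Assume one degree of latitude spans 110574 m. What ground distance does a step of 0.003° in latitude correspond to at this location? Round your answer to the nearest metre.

0.003° × 110574 m/° = 331.722 m.

332 metres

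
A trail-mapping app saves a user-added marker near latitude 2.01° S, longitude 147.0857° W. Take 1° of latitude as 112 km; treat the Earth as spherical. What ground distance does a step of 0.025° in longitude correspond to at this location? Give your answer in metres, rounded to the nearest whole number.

One degree of longitude here spans 112000 × cos 2.01° = 112000 × 0.9994 ≈ 111931 m; 0.025° of that is 2798.28 m.

2798 metres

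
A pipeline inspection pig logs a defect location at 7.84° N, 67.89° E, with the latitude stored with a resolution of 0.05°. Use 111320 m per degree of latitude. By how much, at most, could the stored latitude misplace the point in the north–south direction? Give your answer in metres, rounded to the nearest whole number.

2783 metres

With a 0.05° grid the true value lies within half a step, ±0.05°/2 = ±0.025°, of the stored one.
Along the meridian that is 0.025° × 111320 m/° = 2783 m.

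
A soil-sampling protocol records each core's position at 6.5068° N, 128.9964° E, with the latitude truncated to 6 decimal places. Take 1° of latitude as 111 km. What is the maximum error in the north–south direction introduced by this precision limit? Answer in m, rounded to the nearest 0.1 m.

Truncating at 6 decimal places can drop up to a full unit in the last place, so the latitude may be off by as much as 1e-06°.
North–south distance: 1e-06° × 111000 m/° = 0.111 m.

0.1 m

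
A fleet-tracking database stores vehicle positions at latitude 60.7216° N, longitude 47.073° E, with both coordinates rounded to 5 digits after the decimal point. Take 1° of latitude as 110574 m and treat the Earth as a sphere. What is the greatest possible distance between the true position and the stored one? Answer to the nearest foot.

2 feet

Rounding to 5 decimal places leaves each coordinate within ±5e-06° of the true value.
North–south component: 5e-06° × 110574 = 0.55287 m.
East–west component at 60.7216°: 5e-06° × 110574 × cos 60.7216° ≈ 5e-06 × 54076.6 ≈ 0.270383 m.
Worst case both components are at the extreme and orthogonal: √(0.55287² + 0.270383²) ≈ 0.615445 m.
In feet: 0.615445 m ÷ 0.3048 ≈ 2.0192 ft.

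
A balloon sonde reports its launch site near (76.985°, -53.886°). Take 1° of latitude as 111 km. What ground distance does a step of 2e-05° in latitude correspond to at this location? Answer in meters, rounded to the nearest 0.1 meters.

2.2 meters

Along a meridian 2e-05° is 2e-05 × 111000 = 2.22 m.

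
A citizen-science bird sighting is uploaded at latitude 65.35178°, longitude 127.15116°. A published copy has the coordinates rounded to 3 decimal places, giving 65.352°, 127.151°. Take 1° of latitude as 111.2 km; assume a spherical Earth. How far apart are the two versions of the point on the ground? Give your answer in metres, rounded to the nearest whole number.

26 metres

Δlat = 65.35178 − 65.352 = -0.00022°; Δlon = 127.15116 − 127.151 = +0.00016°.
N–S: -0.00022° × 111200 m/° = -24.464 m.
East–west at this latitude: 0.00016° × 111200 × cos 65.352° ≈ 0.00016 × 46375.1 = 7.42002 m.
Combined displacement = (24.464² + 7.42002²)^½ ≈ 25.5645 m.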